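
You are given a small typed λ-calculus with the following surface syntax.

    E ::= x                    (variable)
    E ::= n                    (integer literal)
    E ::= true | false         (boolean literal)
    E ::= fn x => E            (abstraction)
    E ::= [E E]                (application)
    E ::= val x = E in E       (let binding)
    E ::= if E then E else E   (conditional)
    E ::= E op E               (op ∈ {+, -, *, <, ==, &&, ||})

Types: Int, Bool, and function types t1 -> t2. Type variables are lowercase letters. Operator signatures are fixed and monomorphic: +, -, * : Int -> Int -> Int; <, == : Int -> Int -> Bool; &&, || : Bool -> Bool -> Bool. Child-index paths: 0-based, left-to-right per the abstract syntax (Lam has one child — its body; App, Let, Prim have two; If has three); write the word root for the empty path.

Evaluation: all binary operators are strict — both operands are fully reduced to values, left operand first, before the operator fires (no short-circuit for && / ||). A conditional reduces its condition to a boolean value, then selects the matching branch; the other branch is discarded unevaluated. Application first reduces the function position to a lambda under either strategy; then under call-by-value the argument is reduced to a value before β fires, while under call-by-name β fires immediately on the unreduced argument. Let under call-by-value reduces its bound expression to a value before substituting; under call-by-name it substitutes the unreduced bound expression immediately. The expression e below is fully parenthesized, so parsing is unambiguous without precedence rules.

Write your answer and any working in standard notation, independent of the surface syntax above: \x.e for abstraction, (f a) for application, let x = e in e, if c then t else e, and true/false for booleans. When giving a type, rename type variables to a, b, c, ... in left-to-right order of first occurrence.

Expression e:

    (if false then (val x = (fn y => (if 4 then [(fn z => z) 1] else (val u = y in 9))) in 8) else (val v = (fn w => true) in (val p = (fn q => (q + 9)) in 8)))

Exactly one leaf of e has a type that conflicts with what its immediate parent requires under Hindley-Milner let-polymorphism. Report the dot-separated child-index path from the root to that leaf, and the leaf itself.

Derivation:
  unify Bool ~ Bool
  unify Int ~ Bool
  FAIL: mismatch Int ~ Bool

Answer: 1.0.0.0 : 4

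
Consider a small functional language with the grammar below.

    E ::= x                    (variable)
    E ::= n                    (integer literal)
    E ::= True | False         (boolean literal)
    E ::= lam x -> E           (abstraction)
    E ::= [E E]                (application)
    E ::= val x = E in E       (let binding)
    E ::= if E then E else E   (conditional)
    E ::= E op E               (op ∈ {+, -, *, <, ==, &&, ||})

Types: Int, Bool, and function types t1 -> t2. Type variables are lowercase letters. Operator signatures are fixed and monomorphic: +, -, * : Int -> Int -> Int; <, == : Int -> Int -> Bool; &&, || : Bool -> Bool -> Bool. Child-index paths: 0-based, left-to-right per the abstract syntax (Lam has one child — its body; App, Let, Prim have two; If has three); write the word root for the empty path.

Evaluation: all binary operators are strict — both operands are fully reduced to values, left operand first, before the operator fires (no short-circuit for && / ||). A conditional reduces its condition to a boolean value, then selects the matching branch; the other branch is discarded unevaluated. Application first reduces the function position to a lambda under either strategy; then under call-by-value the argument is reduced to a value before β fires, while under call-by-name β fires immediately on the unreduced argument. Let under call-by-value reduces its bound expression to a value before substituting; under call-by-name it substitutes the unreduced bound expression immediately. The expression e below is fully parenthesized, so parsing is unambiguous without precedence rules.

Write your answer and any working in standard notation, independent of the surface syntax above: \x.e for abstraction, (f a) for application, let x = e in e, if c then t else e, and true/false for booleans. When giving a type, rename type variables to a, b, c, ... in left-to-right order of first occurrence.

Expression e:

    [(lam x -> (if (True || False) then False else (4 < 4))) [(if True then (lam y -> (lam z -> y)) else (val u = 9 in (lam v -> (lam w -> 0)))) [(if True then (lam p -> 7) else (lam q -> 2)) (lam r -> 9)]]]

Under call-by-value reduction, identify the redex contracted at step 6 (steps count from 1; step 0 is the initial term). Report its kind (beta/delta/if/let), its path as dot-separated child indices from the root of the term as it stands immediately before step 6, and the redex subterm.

Working:
step 0: ((\x.(if (true || false) then false else (4 < 4))) ((if true then (\y.(\z.y)) else (let u = 9 in (\v.(\w.0)))) ((if true then (\p.7) else (\q.2)) (\r.9))))
step 1: [if@1.0] ((\x.(if (true || false) then false else (4 < 4))) ((\y.(\z.y)) ((if true then (\p.7) else (\q.2)) (\r.9))))
step 2: [if@1.1.0] ((\x.(if (true || false) then false else (4 < 4))) ((\y.(\z.y)) ((\p.7) (\r.9))))
step 3: [beta@1.1] ((\x.(if (true || false) then false else (4 < 4))) ((\y.(\z.y)) 7))
step 4: [beta@1] ((\x.(if (true || false) then false else (4 < 4))) (\z.7))
step 5: [beta@root] (if (true || false) then false else (4 < 4))
step 6: [delta@0] (if true then false else (4 < 4))

Answer: delta at 0 : (true || false)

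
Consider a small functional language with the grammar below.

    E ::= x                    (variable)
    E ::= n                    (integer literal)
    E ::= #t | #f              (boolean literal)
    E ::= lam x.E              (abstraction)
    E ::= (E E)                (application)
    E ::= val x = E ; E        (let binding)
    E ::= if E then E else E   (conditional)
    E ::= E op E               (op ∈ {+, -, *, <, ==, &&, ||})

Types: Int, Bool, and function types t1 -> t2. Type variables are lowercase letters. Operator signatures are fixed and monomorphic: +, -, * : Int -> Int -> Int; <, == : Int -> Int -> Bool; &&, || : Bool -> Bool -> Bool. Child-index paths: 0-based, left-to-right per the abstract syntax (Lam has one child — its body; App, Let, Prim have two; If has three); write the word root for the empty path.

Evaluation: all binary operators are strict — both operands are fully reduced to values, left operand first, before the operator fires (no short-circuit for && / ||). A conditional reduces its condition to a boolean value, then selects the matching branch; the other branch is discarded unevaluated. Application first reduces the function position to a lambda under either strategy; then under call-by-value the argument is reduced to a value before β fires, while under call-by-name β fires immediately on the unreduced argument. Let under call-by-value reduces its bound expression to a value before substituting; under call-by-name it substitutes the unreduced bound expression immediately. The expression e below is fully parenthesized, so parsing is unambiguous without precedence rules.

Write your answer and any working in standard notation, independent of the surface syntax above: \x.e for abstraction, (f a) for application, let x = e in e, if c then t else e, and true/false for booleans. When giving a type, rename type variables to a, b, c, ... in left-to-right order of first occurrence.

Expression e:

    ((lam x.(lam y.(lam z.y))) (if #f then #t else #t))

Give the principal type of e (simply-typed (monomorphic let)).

Answer: a -> b -> a

Trace:
y : b
\z._ : c -> b
\y._ : b -> c -> b
\x._ : a -> b -> c -> b
  unify Bool ~ Bool
  unify Bool ~ Bool
  unify a -> b -> c -> b ~ Bool -> d
  unify a ~ Bool
  unify b -> c -> b ~ d
_ _ : b -> c -> b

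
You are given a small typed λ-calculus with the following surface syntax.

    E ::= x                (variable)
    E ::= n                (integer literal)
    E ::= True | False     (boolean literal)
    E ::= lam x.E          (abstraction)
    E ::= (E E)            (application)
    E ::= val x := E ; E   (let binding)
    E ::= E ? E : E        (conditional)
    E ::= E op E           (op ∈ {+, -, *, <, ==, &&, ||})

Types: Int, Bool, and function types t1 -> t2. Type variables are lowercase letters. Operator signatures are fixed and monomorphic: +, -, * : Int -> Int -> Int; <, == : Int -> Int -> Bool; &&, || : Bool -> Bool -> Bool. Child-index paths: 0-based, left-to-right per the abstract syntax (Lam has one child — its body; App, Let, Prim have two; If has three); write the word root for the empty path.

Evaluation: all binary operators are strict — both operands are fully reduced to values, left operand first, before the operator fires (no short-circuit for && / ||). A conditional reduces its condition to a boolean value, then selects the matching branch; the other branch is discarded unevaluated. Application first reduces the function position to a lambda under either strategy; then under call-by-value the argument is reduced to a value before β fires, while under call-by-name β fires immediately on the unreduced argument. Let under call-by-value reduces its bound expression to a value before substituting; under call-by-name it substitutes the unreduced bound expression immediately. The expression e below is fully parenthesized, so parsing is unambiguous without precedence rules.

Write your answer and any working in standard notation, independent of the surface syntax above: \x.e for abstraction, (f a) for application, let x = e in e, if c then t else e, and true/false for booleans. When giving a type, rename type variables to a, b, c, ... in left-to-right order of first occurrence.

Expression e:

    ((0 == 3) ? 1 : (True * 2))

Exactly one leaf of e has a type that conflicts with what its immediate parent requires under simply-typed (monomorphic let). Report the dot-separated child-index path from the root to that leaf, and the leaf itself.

Trace:
  unify Int ~ Int
  unify Int ~ Int
  unify Bool ~ Bool
  unify Bool ~ Int
  FAIL: mismatch Bool ~ Int

Answer: 2.0 : true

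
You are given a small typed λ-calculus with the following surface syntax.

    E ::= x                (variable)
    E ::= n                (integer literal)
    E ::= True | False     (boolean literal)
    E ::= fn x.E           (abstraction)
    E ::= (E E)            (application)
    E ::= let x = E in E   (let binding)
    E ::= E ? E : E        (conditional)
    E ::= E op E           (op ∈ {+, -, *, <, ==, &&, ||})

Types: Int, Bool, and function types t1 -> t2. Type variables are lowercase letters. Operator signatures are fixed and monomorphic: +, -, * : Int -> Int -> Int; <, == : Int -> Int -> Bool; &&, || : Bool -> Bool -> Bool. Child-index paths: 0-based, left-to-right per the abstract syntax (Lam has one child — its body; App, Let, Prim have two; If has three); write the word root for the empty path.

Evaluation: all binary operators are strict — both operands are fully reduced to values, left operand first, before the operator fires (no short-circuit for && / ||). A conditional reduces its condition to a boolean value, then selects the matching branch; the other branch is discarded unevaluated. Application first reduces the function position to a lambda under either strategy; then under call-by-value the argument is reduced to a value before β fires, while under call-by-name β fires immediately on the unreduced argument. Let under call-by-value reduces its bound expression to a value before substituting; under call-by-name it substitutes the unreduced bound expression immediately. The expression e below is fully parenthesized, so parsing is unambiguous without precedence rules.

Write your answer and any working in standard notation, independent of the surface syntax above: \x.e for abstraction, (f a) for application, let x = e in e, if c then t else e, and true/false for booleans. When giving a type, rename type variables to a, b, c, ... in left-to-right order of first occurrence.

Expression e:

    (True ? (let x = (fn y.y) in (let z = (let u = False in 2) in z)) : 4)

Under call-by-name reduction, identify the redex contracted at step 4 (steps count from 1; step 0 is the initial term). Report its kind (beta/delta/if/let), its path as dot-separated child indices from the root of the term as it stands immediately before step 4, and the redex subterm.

Answer: let at root : (let u = false in 2)

Working:
step 0: (if true then (let x = (\y.y) in (let z = (let u = false in 2) in z)) else 4)
step 1: [if@root] (let x = (\y.y) in (let z = (let u = false in 2) in z))
step 2: [let@root] (let z = (let u = false in 2) in z)
step 3: [let@root] (let u = false in 2)
step 4: [let@root] 2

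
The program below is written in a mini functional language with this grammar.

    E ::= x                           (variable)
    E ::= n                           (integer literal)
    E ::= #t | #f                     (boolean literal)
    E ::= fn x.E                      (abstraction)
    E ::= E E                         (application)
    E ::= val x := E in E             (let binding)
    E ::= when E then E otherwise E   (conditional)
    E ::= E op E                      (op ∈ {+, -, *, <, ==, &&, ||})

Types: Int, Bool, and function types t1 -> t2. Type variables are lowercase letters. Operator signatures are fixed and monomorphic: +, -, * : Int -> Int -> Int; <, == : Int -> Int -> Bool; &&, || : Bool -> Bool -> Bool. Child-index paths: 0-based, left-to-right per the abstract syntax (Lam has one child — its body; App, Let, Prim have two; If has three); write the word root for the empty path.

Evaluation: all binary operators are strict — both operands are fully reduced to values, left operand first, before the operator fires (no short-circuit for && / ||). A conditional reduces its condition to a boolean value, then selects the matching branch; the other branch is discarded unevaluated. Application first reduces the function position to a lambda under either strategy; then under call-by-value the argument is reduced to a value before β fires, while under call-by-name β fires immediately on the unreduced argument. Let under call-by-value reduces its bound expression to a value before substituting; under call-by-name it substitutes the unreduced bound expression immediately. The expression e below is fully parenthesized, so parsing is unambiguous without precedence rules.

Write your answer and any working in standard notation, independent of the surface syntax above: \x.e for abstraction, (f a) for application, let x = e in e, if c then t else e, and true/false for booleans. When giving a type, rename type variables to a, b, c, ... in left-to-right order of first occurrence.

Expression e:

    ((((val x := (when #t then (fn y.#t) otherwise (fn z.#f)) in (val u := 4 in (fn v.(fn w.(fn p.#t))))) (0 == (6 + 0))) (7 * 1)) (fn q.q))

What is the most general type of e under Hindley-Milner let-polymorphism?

Answer: Bool

Derivation:
  unify Bool ~ Bool
\y._ : a -> Bool
\z._ : b -> Bool
  unify a -> Bool ~ b -> Bool
  unify a ~ b
  unify Bool ~ Bool
let x : forall. b -> Bool
let u : Int
\p._ : e -> Bool
\w._ : d -> e -> Bool
\v._ : c -> d -> e -> Bool
  unify Int ~ Int
  unify Int ~ Int
  unify Int ~ Int
  unify Int ~ Int
  unify c -> d -> e -> Bool ~ Bool -> f
  unify c ~ Bool
  unify d -> e -> Bool ~ f
_ _ : d -> e -> Bool
  unify Int ~ Int
  unify Int ~ Int
  unify d -> e -> Bool ~ Int -> g
  unify d ~ Int
  unify e -> Bool ~ g
_ _ : e -> Bool
q : h
\q._ : h -> h
  unify e -> Bool ~ (h -> h) -> i
  unify e ~ h -> h
  unify Bool ~ i
_ _ : Bool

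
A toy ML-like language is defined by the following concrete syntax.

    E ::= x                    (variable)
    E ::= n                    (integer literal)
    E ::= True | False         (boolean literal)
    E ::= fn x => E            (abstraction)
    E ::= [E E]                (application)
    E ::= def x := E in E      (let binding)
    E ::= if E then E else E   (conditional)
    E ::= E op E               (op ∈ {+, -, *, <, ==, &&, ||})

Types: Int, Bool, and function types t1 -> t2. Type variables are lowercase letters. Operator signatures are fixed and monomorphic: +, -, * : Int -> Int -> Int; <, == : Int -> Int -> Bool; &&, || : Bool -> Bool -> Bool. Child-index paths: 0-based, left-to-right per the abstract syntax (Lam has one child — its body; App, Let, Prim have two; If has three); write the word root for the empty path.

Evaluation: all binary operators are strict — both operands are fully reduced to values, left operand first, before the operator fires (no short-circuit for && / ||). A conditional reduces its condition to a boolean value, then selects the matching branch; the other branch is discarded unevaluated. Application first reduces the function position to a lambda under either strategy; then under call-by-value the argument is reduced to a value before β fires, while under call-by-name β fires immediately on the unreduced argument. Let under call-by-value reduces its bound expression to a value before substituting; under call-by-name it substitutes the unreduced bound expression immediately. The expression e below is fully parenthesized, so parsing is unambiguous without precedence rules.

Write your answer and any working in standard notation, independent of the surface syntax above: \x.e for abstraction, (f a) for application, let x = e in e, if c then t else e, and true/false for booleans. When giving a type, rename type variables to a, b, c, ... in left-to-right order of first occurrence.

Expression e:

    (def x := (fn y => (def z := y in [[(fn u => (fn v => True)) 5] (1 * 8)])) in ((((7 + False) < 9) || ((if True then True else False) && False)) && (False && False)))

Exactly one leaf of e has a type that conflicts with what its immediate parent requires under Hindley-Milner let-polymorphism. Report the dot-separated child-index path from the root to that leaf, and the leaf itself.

Trace:
y : a
let z : a
\v._ : c -> Bool
\u._ : b -> c -> Bool
  unify b -> c -> Bool ~ Int -> d
  unify b ~ Int
  unify c -> Bool ~ d
_ _ : c -> Bool
  unify Int ~ Int
  unify Int ~ Int
  unify c -> Bool ~ Int -> e
  unify c ~ Int
  unify Bool ~ e
_ _ : Bool
\y._ : a -> Bool
let x : forall. a -> Bool
  unify Int ~ Int
  unify Bool ~ Int
  FAIL: mismatch Bool ~ Int

Answer: 1.0.0.0.1 : false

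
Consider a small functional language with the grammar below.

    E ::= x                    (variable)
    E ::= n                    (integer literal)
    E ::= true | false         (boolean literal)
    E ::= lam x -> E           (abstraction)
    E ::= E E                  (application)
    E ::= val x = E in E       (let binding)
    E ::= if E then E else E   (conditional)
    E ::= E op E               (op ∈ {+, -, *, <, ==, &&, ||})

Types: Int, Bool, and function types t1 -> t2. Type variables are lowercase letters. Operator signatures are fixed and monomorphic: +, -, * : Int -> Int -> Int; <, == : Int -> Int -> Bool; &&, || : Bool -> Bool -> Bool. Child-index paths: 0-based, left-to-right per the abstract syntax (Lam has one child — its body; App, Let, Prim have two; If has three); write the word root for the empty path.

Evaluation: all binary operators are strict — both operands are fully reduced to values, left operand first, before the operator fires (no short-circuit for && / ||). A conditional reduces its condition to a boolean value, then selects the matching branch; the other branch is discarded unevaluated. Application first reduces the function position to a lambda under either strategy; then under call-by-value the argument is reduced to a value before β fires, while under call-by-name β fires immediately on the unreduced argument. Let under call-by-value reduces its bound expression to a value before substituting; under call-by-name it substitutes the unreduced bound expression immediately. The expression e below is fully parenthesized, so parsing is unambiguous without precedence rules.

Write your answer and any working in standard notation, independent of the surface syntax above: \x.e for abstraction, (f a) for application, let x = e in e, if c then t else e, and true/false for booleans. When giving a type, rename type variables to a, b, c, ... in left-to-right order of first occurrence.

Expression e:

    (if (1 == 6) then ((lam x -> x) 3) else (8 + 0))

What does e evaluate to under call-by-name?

Answer: 8

Derivation:
step 0: (if (1 == 6) then ((\x.x) 3) else (8 + 0))
step 1: [delta@0] (if false then ((\x.x) 3) else (8 + 0))
step 2: [if@root] (8 + 0)
step 3: [delta@root] 8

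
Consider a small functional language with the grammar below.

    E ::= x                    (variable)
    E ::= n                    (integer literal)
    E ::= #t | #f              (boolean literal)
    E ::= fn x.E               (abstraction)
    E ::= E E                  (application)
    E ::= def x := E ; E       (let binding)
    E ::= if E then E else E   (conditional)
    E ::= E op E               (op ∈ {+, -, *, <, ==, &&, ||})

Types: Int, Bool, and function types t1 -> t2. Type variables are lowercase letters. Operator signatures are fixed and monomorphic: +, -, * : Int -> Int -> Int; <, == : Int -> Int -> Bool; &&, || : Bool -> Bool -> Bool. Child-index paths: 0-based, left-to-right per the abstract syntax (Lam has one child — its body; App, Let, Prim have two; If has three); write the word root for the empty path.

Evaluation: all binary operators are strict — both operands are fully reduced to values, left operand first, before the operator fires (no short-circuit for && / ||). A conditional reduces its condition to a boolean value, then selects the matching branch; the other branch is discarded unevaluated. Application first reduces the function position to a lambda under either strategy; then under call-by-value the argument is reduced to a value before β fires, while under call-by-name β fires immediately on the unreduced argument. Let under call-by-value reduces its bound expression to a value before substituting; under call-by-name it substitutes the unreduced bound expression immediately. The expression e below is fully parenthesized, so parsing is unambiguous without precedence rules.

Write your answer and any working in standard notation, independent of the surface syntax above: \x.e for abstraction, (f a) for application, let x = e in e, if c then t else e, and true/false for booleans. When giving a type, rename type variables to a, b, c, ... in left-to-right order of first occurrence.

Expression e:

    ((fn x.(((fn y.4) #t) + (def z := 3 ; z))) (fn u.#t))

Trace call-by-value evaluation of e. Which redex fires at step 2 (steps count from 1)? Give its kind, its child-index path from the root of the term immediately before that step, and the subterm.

Derivation:
step 0: ((\x.(((\y.4) true) + (let z = 3 in z))) (\u.true))
step 1: [beta@root] (((\y.4) true) + (let z = 3 in z))
step 2: [beta@0] (4 + (let z = 3 in z))

Answer: beta at 0 : ((\y.4) true)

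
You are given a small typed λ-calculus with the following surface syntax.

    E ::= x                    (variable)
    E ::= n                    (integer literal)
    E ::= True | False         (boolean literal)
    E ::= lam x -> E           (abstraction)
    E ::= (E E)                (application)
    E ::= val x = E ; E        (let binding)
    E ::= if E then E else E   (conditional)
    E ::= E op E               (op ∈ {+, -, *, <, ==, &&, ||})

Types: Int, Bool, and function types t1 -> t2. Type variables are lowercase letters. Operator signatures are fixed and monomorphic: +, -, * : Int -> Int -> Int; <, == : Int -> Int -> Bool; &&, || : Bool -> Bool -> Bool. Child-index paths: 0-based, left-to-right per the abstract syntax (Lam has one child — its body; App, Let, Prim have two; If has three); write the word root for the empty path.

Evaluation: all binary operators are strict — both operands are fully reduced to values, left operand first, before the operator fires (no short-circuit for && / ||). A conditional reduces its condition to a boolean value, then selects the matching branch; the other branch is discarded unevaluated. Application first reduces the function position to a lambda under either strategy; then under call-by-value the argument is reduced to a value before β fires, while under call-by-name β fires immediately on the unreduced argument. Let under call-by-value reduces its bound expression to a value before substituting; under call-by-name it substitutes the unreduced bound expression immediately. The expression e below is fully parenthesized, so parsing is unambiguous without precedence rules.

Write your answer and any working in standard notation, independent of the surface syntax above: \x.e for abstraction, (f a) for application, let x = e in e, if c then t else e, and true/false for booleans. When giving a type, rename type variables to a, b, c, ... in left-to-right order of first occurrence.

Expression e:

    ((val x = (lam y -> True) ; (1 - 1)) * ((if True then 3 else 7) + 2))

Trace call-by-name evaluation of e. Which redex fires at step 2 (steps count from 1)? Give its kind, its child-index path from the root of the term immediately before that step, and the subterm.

Trace:
step 0: ((let x = (\y.true) in (1 - 1)) * ((if true then 3 else 7) + 2))
step 1: [let@0] ((1 - 1) * ((if true then 3 else 7) + 2))
step 2: [delta@0] (0 * ((if true then 3 else 7) + 2))

Answer: delta at 0 : (1 - 1)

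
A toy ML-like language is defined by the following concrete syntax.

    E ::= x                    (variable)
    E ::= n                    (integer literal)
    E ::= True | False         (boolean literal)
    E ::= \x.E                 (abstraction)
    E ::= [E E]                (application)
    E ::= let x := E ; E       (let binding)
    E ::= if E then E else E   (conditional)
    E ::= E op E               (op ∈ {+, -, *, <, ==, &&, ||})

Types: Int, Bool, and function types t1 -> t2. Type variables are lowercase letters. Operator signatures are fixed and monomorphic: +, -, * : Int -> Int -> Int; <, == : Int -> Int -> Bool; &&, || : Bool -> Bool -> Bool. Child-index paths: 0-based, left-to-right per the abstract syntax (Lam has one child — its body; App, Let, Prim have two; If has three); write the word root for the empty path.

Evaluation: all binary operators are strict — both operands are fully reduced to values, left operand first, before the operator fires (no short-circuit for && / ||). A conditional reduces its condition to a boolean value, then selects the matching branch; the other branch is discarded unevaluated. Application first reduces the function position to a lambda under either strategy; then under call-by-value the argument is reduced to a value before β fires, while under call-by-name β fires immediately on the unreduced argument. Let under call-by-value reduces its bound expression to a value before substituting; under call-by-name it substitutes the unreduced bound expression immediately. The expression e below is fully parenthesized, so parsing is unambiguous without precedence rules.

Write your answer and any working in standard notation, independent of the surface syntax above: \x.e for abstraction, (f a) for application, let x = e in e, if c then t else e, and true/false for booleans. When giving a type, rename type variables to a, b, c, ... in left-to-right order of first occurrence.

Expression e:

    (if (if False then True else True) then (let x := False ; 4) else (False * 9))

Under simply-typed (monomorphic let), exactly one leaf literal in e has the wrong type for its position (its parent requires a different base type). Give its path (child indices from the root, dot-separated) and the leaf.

Answer: 2.0 : false

Derivation:
  unify Bool ~ Bool
  unify Bool ~ Bool
  unify Bool ~ Bool
let x : Bool
  unify Bool ~ Int
  FAIL: mismatch Bool ~ Int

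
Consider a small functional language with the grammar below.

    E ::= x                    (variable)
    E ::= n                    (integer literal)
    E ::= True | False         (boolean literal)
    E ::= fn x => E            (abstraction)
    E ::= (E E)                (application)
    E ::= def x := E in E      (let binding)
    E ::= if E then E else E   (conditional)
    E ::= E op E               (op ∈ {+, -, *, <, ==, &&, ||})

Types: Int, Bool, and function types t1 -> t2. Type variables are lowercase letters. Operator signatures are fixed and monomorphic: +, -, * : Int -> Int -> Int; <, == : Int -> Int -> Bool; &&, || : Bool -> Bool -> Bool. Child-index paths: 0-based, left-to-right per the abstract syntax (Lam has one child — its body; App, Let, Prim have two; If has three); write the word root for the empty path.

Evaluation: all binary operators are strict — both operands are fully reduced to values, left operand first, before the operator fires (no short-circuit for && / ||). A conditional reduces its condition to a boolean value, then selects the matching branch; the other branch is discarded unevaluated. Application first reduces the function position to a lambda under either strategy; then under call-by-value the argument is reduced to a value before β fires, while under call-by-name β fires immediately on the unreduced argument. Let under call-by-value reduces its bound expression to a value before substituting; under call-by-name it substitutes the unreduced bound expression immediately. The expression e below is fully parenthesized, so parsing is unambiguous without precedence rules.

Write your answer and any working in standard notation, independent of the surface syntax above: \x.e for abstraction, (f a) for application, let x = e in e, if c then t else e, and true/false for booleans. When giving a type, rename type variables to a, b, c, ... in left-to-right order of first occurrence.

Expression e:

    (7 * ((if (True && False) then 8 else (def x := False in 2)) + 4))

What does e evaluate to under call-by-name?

Answer: 42

Working:
step 0: (7 * ((if (true && false) then 8 else (let x = false in 2)) + 4))
step 1: [delta@1.0.0] (7 * ((if false then 8 else (let x = false in 2)) + 4))
step 2: [if@1.0] (7 * ((let x = false in 2) + 4))
step 3: [let@1.0] (7 * (2 + 4))
step 4: [delta@1] (7 * 6)
step 5: [delta@root] 42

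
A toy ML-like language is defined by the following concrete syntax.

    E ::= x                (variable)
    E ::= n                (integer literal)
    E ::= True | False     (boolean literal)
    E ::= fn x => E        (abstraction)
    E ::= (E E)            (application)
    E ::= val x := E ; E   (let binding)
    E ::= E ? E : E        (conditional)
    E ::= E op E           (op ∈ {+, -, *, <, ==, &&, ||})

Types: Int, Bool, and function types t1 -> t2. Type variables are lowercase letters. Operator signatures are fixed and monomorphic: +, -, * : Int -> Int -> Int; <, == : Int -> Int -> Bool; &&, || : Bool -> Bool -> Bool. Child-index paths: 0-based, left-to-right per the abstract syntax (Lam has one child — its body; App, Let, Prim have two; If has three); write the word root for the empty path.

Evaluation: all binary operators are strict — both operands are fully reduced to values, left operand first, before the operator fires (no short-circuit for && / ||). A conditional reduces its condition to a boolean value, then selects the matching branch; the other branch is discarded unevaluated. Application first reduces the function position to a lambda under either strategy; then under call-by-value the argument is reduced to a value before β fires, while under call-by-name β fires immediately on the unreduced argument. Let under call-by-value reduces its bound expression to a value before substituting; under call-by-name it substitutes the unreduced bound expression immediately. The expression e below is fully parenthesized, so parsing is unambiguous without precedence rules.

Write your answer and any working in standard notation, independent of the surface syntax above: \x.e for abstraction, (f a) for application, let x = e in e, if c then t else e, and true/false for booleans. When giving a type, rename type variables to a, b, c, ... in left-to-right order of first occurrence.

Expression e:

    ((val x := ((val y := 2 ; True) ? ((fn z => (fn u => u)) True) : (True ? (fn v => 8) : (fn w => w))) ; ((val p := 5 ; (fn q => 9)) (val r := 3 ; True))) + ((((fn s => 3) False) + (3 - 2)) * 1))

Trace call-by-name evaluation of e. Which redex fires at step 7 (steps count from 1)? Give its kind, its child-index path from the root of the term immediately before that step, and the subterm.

Answer: delta at 1 : (4 * 1)

Derivation:
step 0: ((let x = (if (let y = 2 in true) then ((\z.(\u.u)) true) else (if true then (\v.8) else (\w.w))) in ((let p = 5 in (\q.9)) (let r = 3 in true))) + ((((\s.3) false) + (3 - 2)) * 1))
step 1: [let@0] (((let p = 5 in (\q.9)) (let r = 3 in true)) + ((((\s.3) false) + (3 - 2)) * 1))
step 2: [let@0.0] (((\q.9) (let r = 3 in true)) + ((((\s.3) false) + (3 - 2)) * 1))
step 3: [beta@0] (9 + ((((\s.3) false) + (3 - 2)) * 1))
step 4: [beta@1.0.0] (9 + ((3 + (3 - 2)) * 1))
step 5: [delta@1.0.1] (9 + ((3 + 1) * 1))
step 6: [delta@1.0] (9 + (4 * 1))
step 7: [delta@1] (9 + 4)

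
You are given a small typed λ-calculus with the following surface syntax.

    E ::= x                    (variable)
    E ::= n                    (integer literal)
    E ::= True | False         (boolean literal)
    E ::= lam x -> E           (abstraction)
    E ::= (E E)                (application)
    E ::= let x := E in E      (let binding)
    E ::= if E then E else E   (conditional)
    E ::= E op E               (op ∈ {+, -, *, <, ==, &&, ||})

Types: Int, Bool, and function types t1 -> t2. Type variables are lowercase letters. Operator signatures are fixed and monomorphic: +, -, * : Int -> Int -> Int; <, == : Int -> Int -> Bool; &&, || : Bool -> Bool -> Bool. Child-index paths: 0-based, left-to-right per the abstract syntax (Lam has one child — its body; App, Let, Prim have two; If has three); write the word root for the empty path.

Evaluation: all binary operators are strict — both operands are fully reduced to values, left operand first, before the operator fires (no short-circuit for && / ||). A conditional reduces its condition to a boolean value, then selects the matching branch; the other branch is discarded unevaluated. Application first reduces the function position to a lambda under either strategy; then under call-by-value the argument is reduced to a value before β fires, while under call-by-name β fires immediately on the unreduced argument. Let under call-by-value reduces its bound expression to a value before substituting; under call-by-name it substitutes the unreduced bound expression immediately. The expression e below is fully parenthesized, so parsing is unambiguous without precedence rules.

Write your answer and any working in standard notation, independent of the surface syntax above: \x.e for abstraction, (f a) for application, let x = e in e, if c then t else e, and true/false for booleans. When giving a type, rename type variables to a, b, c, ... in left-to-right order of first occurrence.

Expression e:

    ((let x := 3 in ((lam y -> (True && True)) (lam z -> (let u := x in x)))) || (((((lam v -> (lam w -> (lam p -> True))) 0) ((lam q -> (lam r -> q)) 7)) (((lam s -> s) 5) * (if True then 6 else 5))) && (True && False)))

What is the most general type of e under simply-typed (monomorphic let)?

Derivation:
let x : Int
  unify Bool ~ Bool
  unify Bool ~ Bool
\y._ : a -> Bool
x : Int
let u : Int
x : Int
\z._ : b -> Int
  unify a -> Bool ~ (b -> Int) -> c
  unify a ~ b -> Int
  unify Bool ~ c
_ _ : Bool
  unify Bool ~ Bool
\p._ : f -> Bool
\w._ : e -> f -> Bool
\v._ : d -> e -> f -> Bool
  unify d -> e -> f -> Bool ~ Int -> g
  unify d ~ Int
  unify e -> f -> Bool ~ g
_ _ : e -> f -> Bool
q : h
\r._ : i -> h
\q._ : h -> i -> h
  unify h -> i -> h ~ Int -> j
  unify h ~ Int
  unify i -> Int ~ j
_ _ : i -> Int
  unify e -> f -> Bool ~ (i -> Int) -> k
  unify e ~ i -> Int
  unify f -> Bool ~ k
_ _ : f -> Bool
s : l
\s._ : l -> l
  unify l -> l ~ Int -> m
  unify l ~ Int
  unify Int ~ m
_ _ : Int
  unify Int ~ Int
  unify Bool ~ Bool
  unify Int ~ Int
  unify Int ~ Int
  unify f -> Bool ~ Int -> n
  unify f ~ Int
  unify Bool ~ n
_ _ : Bool
  unify Bool ~ Bool
  unify Bool ~ Bool
  unify Bool ~ Bool
  unify Bool ~ Bool
  unify Bool ~ Bool

Answer: Bool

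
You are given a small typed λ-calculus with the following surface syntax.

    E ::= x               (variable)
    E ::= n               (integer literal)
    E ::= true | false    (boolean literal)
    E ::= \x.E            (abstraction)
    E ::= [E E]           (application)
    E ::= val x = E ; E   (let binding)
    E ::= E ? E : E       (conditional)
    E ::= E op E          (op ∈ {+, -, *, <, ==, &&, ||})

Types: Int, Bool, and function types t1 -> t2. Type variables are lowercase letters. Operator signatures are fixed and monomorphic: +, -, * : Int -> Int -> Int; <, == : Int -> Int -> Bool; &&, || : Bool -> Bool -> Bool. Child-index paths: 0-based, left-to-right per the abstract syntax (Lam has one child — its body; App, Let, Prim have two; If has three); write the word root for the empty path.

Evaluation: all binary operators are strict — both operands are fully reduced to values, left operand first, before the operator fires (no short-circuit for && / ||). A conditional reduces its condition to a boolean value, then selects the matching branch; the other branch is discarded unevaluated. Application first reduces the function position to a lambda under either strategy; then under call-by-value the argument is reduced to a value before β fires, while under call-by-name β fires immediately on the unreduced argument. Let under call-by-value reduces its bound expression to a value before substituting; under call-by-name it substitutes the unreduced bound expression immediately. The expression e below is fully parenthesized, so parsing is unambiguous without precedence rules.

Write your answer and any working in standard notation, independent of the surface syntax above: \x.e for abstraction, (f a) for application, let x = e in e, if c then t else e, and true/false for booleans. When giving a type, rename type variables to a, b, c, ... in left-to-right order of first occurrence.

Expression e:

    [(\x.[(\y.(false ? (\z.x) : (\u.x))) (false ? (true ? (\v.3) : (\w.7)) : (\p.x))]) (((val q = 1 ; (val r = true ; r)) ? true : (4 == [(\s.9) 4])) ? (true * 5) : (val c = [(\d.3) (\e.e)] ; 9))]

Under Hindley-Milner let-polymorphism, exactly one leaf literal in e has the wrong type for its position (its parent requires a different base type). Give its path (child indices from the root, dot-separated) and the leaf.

Working:
  unify Bool ~ Bool
x : a
\z._ : c -> a
x : a
\u._ : d -> a
  unify c -> a ~ d -> a
  unify c ~ d
  unify a ~ a
\y._ : b -> d -> a
  unify Bool ~ Bool
  unify Bool ~ Bool
\v._ : e -> Int
\w._ : f -> Int
  unify e -> Int ~ f -> Int
  unify e ~ f
  unify Int ~ Int
x : a
\p._ : g -> a
  unify f -> Int ~ g -> a
  unify f ~ g
  unify Int ~ a
  unify b -> d -> Int ~ (g -> Int) -> h
  unify b ~ g -> Int
  unify d -> Int ~ h
_ _ : d -> Int
\x._ : Int -> d -> Int
let q : Int
let r : Bool
r : Bool
  unify Bool ~ Bool
  unify Int ~ Int
\s._ : i -> Int
  unify i -> Int ~ Int -> j
  unify i ~ Int
  unify Int ~ j
_ _ : Int
  unify Int ~ Int
  unify Bool ~ Bool
  unify Bool ~ Bool
  unify Bool ~ Int
  FAIL: mismatch Bool ~ Int

Answer: 1.1.0 : true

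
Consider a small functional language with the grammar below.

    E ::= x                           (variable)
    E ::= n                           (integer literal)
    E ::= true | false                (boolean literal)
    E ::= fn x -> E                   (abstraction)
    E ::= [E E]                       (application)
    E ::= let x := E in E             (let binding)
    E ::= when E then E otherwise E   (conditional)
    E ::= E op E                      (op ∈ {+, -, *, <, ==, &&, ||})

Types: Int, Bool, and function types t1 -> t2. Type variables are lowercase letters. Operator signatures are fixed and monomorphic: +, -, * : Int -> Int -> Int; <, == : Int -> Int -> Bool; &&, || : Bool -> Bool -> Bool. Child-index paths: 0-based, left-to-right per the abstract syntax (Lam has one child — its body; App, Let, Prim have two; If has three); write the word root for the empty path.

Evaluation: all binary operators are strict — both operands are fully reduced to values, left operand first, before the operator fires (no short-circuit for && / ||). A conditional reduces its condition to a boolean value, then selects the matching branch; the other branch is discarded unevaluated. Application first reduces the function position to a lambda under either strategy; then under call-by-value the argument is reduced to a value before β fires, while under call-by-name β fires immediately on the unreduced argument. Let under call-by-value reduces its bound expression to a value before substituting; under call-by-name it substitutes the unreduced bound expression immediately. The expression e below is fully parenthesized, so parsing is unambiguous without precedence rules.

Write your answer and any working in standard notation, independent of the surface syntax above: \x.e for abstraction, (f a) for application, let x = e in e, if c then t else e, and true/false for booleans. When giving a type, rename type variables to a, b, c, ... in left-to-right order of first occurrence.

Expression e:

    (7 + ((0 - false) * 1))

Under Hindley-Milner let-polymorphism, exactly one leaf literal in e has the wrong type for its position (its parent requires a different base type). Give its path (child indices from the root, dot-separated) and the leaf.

Answer: 1.0.1 : false

Working:
  unify Int ~ Int
  unify Int ~ Int
  unify Bool ~ Int
  FAIL: mismatch Bool ~ Int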